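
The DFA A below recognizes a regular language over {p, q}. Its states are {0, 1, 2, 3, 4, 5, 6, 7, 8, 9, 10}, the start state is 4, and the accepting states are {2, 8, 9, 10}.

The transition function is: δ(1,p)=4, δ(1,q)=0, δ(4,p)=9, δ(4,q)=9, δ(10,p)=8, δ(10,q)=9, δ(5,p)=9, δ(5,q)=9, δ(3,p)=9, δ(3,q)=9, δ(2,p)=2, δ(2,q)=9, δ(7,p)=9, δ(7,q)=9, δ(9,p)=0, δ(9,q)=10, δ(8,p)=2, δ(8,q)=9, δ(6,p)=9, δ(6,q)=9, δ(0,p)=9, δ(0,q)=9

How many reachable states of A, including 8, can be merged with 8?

3

First remove the unreachable states {1,3,5,6,7}; 6 states remain.
Start with accepting vs non-accepting: {2,8,9,10} | {0,4}.
Refine {2,8,9,10} on symbol p: members go to different blocks, giving {2,8,10} and {9}.
No further refinement is possible. Final partition (3 blocks): {2,8,10} | {0,4} | {9}.
State 8 belongs to the block {2,8,10}, which has 3 states.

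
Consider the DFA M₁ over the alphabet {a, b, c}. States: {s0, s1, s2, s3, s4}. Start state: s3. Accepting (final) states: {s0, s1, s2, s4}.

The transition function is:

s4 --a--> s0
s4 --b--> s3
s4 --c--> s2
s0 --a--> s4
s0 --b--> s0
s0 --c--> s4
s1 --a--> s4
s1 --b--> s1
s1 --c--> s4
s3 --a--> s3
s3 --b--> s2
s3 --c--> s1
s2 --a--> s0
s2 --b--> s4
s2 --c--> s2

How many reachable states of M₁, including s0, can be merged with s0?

Every state is reachable, so we keep all 5.
Initial partition by acceptance: {s0,s1,s2,s4} | {s3}.
On input b, block {s0,s1,s2,s4} splits into {s0,s1,s2} and {s4}.
On input a, block {s0,s1,s2} splits into {s0,s1} and {s2}.
Stable partition: {s0,s1} | {s3} | {s4} | {s2} — 4 equivalence classes.
State s0 belongs to the block {s0,s1}, which has 2 states.

2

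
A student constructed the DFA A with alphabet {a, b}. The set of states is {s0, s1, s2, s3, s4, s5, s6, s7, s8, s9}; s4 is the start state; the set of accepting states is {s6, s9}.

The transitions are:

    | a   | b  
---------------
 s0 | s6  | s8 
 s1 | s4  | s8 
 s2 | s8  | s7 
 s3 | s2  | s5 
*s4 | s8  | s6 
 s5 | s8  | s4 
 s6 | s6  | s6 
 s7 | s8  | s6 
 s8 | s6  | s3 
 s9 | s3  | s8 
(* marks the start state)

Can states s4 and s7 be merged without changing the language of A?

States {s0,s1,s9} cannot be reached from the start state, so discard them.
Initial partition by acceptance: {s6} | {s2,s3,s4,s5,s7,s8}.
Split {s2,s3,s4,s5,s7,s8} by δ(·,a) → {s2,s3,s4,s5,s7} and {s8}.
Split {s2,s3,s4,s5,s7} by δ(·,a) → {s2,s4,s5,s7} and {s3}.
On input b, block {s2,s4,s5,s7} splits into {s2,s5} and {s4,s7}.
The partition is now stable with 5 blocks: {s6} | {s2,s5} | {s8} | {s3} | {s4,s7}.
s4 and s7 lie in the same block of the stable partition, so they are equivalent — no string distinguishes them.

Yes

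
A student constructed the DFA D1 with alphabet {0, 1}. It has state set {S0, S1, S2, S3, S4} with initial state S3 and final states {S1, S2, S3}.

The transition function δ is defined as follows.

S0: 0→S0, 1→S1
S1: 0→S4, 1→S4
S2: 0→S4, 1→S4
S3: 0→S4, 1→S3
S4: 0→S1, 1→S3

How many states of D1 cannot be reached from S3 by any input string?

No path from S3 leads to S0, S2; the other 3 states are all reachable.

2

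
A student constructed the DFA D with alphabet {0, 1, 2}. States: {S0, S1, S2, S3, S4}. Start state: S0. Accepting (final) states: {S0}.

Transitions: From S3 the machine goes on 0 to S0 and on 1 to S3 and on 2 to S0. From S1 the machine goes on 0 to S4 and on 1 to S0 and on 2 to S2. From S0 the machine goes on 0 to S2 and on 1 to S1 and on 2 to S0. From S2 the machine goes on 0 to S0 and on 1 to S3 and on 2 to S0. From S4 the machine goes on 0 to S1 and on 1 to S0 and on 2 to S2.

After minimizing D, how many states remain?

3

Start with accepting vs non-accepting: {S0} | {S1,S2,S3,S4}.
Refine {S1,S2,S3,S4} on symbol 0: members go to different blocks, giving {S1,S4} and {S2,S3}.
Stable partition: {S0} | {S1,S4} | {S2,S3} — 3 equivalence classes.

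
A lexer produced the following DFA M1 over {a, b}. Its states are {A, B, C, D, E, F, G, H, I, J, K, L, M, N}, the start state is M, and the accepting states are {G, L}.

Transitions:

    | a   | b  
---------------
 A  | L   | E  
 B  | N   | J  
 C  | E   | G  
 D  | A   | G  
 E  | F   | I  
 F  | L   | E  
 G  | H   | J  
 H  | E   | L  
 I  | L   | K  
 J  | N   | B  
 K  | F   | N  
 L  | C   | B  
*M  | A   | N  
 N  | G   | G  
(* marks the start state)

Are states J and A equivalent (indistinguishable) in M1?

States {D} cannot be reached from the start state, so discard them.
Start with accepting vs non-accepting: {G,L} | {A,B,C,E,F,H,I,J,K,M,N}.
On input a, block {A,B,C,E,F,H,I,J,K,M,N} splits into {B,C,E,H,J,K,M} and {A,F,I,N}.
Refine {B,C,E,H,J,K,M} on symbol a: members go to different blocks, giving {B,E,J,K,M} and {C,H}.
Refine {B,E,J,K,M} on symbol b: members go to different blocks, giving {E,K,M} and {B,J}.
Split {A,F,I,N} by δ(·,b) → {A,F,I} and {N}.
On input b, block {E,K,M} splits into {K,M} and {E}.
Split {A,F,I} by δ(·,b) → {A,F} and {I}.
No further refinement is possible. Final partition (8 blocks): {G,L} | {K,M} | {A,F} | {C,H} | {B,J} | {N} | {E} | {I}.
J and A end up in different blocks, so they are distinguishable. For instance, the string 'a' is accepted from only A.

No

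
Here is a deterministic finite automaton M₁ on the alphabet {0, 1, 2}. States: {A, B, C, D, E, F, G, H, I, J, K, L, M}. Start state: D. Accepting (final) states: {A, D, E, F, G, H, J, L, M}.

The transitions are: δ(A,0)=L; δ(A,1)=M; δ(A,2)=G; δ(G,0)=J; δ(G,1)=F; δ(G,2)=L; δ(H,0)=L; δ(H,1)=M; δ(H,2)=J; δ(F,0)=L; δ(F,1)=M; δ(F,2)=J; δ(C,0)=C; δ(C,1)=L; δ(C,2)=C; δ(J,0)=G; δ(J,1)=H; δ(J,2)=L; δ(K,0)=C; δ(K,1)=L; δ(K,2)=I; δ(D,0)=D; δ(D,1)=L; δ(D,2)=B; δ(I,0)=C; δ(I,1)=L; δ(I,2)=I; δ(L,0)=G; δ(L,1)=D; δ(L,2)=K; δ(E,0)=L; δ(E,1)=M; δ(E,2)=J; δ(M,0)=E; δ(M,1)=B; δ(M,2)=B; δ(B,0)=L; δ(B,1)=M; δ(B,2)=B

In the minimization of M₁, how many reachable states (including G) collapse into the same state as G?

2

Reachable states from the start: {B,C,D,E,F,G,H,I,J,K,L,M}. Unreachable: {A} — drop them.
P0 = {D,E,F,G,H,J,L,M} | {B,C,I,K}.
Refine {D,E,F,G,H,J,L,M} on symbol 1: members go to different blocks, giving {D,E,F,G,H,J,L} and {M}.
On input 1, block {D,E,F,G,H,J,L} splits into {D,G,J,L} and {E,F,H}.
On input 1, block {D,G,J,L} splits into {D,L} and {G,J}.
Split {D,L} by δ(·,0) → {D} and {L}.
Split {B,C,I,K} by δ(·,0) → {C,I,K} and {B}.
The partition is now stable with 7 blocks: {D} | {C,I,K} | {M} | {E,F,H} | {G,J} | {L} | {B}.
The equivalence class containing G is {G,J}, of size 2.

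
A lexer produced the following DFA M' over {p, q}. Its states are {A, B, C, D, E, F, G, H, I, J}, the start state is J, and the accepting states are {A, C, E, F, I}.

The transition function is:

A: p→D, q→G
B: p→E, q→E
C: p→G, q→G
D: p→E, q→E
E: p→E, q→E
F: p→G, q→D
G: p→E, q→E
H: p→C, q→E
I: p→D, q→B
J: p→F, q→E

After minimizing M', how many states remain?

States {A,B,C,H,I} cannot be reached from the start state, so discard them.
Initial partition by acceptance: {E,F} | {D,G,J}.
Split {E,F} by δ(·,p) → {E} and {F}.
Refine {D,G,J} on symbol p: members go to different blocks, giving {D,G} and {J}.
No further refinement is possible. Final partition (4 blocks): {E} | {D,G} | {F} | {J}.

4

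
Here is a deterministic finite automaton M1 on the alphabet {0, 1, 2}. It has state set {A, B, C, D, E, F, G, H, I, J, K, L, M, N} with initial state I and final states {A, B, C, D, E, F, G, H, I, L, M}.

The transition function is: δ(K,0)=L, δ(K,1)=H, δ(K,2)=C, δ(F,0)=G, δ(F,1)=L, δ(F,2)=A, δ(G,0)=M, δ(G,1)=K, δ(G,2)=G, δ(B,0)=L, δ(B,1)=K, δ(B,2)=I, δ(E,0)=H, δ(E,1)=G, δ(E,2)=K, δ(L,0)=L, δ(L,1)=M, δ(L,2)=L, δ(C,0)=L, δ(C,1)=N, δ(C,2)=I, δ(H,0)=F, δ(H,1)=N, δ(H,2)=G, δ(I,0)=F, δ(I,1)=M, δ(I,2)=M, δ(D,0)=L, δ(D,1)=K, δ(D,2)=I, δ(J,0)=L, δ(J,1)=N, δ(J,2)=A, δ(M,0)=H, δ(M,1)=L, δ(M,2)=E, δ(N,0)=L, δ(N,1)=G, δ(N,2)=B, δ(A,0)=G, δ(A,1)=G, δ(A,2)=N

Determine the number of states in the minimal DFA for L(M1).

States {D,J} cannot be reached from the start state, so discard them.
P0 = {A,B,C,E,F,G,H,I,L,M} | {K,N}.
Split {A,B,C,E,F,G,H,I,L,M} by δ(·,1) → {A,E,F,I,L,M} and {B,C,G,H}.
On input 0, block {A,E,F,I,L,M} splits into {A,E,F,M} and {I,L}.
On input 1, block {A,E,F,M} splits into {A,E} and {F,M}.
Split {B,C,G,H} by δ(·,0) → {B,C} and {G,H}.
On input 0, block {I,L} splits into {I} and {L}.
The partition is now stable with 7 blocks: {A,E} | {K,N} | {B,C} | {I} | {F,M} | {G,H} | {L}.

7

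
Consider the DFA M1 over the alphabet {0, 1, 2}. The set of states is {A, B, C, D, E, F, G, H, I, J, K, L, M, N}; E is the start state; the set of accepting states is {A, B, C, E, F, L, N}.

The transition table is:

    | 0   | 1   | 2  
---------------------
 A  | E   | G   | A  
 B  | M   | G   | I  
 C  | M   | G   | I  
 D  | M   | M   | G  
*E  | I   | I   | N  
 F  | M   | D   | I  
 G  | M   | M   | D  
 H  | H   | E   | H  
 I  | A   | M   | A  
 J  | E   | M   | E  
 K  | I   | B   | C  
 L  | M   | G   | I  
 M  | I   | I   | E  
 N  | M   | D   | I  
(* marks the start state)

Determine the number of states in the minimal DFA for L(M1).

First remove the unreachable states {B,C,F,H,J,K,L}; 7 states remain.
P0 = {A,E,N} | {D,G,I,M}.
Refine {A,E,N} on symbol 0: members go to different blocks, giving {E,N} and {A}.
Split {E,N} by δ(·,2) → {E} and {N}.
Split {D,G,I,M} by δ(·,0) → {D,G,M} and {I}.
On input 0, block {D,G,M} splits into {D,G} and {M}.
Stable partition: {E} | {D,G} | {A} | {N} | {I} | {M} — 6 equivalence classes.

6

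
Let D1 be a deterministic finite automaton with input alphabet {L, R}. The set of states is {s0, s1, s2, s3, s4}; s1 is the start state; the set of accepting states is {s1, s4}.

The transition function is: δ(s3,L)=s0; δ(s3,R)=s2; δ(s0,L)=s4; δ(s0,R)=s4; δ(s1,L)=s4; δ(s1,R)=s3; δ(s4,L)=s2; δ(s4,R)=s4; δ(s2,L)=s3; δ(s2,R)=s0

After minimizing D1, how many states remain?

5

Initial partition by acceptance: {s1,s4} | {s0,s2,s3}.
Split {s1,s4} by δ(·,L) → {s1} and {s4}.
On input L, block {s0,s2,s3} splits into {s2,s3} and {s0}.
Split {s2,s3} by δ(·,L) → {s2} and {s3}.
Stable partition: {s1} | {s2} | {s4} | {s0} | {s3} — 5 equivalence classes.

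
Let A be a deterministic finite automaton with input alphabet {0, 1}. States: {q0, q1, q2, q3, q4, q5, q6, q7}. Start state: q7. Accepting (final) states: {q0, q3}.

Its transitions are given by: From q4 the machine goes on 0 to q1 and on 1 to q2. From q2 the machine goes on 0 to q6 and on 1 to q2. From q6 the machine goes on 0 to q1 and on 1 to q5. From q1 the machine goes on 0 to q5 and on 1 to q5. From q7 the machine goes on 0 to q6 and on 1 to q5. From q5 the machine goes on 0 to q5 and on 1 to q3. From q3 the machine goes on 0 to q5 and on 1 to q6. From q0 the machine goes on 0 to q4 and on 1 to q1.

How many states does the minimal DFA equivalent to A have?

First remove the unreachable states {q0,q2,q4}; 5 states remain.
Start with accepting vs non-accepting: {q3} | {q1,q5,q6,q7}.
On input 1, block {q1,q5,q6,q7} splits into {q1,q6,q7} and {q5}.
Refine {q1,q6,q7} on symbol 0: members go to different blocks, giving {q6,q7} and {q1}.
Refine {q6,q7} on symbol 0: members go to different blocks, giving {q6} and {q7}.
The partition is now stable with 5 blocks: {q3} | {q6} | {q5} | {q1} | {q7}.

5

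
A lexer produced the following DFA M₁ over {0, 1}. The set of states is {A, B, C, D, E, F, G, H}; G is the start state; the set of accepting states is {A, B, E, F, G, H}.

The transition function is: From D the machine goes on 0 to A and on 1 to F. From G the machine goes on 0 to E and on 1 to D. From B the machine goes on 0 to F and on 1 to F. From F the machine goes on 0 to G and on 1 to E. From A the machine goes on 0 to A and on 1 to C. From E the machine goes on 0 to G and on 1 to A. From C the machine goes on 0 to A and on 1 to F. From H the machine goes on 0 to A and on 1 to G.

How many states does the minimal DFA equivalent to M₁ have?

Reachable states from the start: {A,C,D,E,F,G}. Unreachable: {B,H} — drop them.
Initial partition by acceptance: {A,E,F,G} | {C,D}.
Refine {A,E,F,G} on symbol 1: members go to different blocks, giving {A,G} and {E,F}.
Refine {A,G} on symbol 0: members go to different blocks, giving {A} and {G}.
Refine {E,F} on symbol 1: members go to different blocks, giving {E} and {F}.
No further refinement is possible. Final partition (5 blocks): {A} | {C,D} | {E} | {G} | {F}.

5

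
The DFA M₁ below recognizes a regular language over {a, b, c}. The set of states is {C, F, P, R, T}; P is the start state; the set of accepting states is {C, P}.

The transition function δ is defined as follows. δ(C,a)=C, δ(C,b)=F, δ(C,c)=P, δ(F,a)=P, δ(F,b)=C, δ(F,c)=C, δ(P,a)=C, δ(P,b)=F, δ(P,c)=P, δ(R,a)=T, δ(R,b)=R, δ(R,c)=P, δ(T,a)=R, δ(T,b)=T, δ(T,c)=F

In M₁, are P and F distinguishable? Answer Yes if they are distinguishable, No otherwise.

States {R,T} cannot be reached from the start state, so discard them.
Start with accepting vs non-accepting: {C,P} | {F}.
Stable partition: {C,P} | {F} — 2 equivalence classes.
P and F end up in different blocks, so they are distinguishable. For instance, the string 'ε' is accepted from only P.

Yes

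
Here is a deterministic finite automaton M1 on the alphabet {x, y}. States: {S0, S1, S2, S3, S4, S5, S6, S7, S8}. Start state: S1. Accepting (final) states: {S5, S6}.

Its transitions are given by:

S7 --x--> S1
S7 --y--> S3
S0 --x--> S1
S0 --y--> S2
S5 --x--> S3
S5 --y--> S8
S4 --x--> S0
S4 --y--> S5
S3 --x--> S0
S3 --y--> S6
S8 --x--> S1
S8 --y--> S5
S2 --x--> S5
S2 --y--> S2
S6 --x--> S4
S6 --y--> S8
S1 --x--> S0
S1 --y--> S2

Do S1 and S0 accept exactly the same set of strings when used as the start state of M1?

First remove the unreachable states {S7}; 8 states remain.
P0 = {S5,S6} | {S0,S1,S2,S3,S4,S8}.
Split {S0,S1,S2,S3,S4,S8} by δ(·,x) → {S0,S1,S3,S4,S8} and {S2}.
Split {S0,S1,S3,S4,S8} by δ(·,y) → {S3,S4,S8} and {S0,S1}.
Stable partition: {S5,S6} | {S3,S4,S8} | {S2} | {S0,S1} — 4 equivalence classes.
S1 and S0 lie in the same block of the stable partition, so they are equivalent — no string distinguishes them.

Yes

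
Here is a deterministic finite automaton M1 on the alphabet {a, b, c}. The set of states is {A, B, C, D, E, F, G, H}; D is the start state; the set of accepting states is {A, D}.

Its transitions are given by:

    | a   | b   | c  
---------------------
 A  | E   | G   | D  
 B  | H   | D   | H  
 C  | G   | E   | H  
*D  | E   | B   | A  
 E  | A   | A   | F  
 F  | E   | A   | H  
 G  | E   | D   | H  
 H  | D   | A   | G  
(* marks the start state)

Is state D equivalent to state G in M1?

Reachable states from the start: {A,B,D,E,F,G,H}. Unreachable: {C} — drop them.
P0 = {A,D} | {B,E,F,G,H}.
Split {B,E,F,G,H} by δ(·,a) → {B,F,G} and {E,H}.
The partition is now stable with 3 blocks: {A,D} | {B,F,G} | {E,H}.
D and G end up in different blocks, so they are distinguishable. For instance, the string 'ε' is accepted from only D.

No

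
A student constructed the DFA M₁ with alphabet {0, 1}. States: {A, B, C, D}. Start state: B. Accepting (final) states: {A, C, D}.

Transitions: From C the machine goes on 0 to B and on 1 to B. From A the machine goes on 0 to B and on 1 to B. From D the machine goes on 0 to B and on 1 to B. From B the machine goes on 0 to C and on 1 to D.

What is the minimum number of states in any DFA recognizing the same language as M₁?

States {A} cannot be reached from the start state, so discard them.
P0 = {C,D} | {B}.
No further refinement is possible. Final partition (2 blocks): {C,D} | {B}.

2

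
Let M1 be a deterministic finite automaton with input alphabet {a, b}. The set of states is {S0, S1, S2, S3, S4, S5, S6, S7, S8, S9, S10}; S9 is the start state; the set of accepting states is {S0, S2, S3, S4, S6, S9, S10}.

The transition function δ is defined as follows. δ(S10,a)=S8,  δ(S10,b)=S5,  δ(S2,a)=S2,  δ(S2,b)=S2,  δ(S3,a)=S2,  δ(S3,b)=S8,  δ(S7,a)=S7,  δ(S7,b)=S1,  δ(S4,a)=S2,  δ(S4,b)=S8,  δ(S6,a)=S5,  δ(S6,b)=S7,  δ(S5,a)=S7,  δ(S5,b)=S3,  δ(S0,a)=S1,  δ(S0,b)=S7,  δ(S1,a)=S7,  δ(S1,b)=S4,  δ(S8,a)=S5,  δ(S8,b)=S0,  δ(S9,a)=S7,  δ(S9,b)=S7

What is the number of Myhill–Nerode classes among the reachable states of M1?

Reachable states from the start: {S0,S1,S2,S3,S4,S5,S7,S8,S9}. Unreachable: {S6,S10} — drop them.
Initial partition by acceptance: {S0,S2,S3,S4,S9} | {S1,S5,S7,S8}.
On input a, block {S0,S2,S3,S4,S9} splits into {S2,S3,S4} and {S0,S9}.
Split {S2,S3,S4} by δ(·,b) → {S3,S4} and {S2}.
Split {S1,S5,S7,S8} by δ(·,b) → {S1,S5} and {S7} and {S8}.
Refine {S0,S9} on symbol a: members go to different blocks, giving {S0} and {S9}.
No further refinement is possible. Final partition (7 blocks): {S3,S4} | {S1,S5} | {S0} | {S2} | {S7} | {S8} | {S9}.

7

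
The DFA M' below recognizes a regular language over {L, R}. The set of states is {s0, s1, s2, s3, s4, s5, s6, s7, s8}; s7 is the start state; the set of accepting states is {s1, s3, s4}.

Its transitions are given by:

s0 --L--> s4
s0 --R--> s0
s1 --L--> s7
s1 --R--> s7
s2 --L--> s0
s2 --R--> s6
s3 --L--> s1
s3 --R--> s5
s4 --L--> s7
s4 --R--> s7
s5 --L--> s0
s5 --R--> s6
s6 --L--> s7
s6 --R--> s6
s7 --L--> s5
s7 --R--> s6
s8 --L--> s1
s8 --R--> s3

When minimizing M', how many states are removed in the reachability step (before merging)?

4

BFS from s7 reaches {s0, s4, s5, s6, s7}; the 4 state(s) s1, s2, s3, s8 are never visited.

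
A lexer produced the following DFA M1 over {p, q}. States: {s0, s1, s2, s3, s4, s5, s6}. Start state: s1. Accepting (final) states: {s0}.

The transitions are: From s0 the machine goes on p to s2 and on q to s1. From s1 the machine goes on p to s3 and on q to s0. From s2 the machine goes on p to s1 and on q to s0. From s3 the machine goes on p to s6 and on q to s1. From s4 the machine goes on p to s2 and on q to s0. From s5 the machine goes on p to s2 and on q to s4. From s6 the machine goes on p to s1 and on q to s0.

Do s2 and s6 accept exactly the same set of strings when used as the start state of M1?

Yes

First remove the unreachable states {s4,s5}; 5 states remain.
Start with accepting vs non-accepting: {s0} | {s1,s2,s3,s6}.
On input q, block {s1,s2,s3,s6} splits into {s1,s2,s6} and {s3}.
Split {s1,s2,s6} by δ(·,p) → {s2,s6} and {s1}.
Stable partition: {s0} | {s2,s6} | {s3} | {s1} — 4 equivalence classes.
s2 and s6 lie in the same block of the stable partition, so they are equivalent — no string distinguishes them.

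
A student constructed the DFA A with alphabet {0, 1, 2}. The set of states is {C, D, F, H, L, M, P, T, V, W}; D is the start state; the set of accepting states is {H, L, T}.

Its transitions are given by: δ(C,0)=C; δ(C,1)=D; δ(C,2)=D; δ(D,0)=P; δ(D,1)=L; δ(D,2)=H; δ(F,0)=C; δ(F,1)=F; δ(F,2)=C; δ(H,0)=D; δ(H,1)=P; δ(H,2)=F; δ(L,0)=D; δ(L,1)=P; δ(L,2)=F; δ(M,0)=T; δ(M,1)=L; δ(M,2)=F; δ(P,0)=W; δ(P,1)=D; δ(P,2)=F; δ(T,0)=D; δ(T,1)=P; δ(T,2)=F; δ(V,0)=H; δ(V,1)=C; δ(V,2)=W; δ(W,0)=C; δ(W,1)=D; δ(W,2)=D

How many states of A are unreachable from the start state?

Starting at D and following transitions, the reachable set is {C, D, F, H, L, P, W}. That leaves M, T, V unreachable — 3 in total.

3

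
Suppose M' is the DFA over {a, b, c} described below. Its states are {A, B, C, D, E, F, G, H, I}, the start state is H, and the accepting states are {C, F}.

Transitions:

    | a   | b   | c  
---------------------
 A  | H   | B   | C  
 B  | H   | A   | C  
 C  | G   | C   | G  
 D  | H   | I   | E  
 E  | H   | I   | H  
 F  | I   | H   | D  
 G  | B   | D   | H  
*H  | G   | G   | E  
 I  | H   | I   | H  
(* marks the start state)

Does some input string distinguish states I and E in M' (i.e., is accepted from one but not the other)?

States {F} cannot be reached from the start state, so discard them.
Start with accepting vs non-accepting: {C} | {A,B,D,E,G,H,I}.
On input c, block {A,B,D,E,G,H,I} splits into {D,E,G,H,I} and {A,B}.
Split {D,E,G,H,I} by δ(·,a) → {D,E,H,I} and {G}.
Refine {D,E,H,I} on symbol a: members go to different blocks, giving {D,E,I} and {H}.
Refine {D,E,I} on symbol c: members go to different blocks, giving {E,I} and {D}.
Stable partition: {C} | {E,I} | {A,B} | {G} | {H} | {D} — 6 equivalence classes.
I and E lie in the same block of the stable partition, so they are equivalent — no string distinguishes them.

No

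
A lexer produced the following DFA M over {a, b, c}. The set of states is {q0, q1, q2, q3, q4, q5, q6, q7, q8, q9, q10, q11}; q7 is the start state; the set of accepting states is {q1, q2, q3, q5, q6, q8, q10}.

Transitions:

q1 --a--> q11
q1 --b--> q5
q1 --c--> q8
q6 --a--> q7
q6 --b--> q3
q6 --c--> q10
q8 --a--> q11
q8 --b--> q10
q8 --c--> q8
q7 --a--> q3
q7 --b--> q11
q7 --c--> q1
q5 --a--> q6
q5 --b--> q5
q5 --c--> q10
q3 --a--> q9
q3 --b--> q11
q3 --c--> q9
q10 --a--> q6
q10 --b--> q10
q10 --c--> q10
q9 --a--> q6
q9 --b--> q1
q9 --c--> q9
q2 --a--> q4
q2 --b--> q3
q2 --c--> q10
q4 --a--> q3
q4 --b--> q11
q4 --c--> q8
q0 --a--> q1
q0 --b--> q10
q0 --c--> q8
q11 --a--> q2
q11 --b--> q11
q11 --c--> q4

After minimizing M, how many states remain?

7

First remove the unreachable states {q0}; 11 states remain.
Initial partition by acceptance: {q1,q2,q3,q5,q6,q8,q10} | {q4,q7,q9,q11}.
Split {q1,q2,q3,q5,q6,q8,q10} by δ(·,a) → {q1,q2,q3,q6,q8} and {q5,q10}.
Refine {q1,q2,q3,q6,q8} on symbol b: members go to different blocks, giving {q1,q8} and {q2,q6} and {q3}.
Split {q4,q7,q9,q11} by δ(·,a) → {q4,q7} and {q9,q11}.
On input b, block {q9,q11} splits into {q9} and {q11}.
The partition is now stable with 7 blocks: {q1,q8} | {q4,q7} | {q5,q10} | {q2,q6} | {q3} | {q9} | {q11}.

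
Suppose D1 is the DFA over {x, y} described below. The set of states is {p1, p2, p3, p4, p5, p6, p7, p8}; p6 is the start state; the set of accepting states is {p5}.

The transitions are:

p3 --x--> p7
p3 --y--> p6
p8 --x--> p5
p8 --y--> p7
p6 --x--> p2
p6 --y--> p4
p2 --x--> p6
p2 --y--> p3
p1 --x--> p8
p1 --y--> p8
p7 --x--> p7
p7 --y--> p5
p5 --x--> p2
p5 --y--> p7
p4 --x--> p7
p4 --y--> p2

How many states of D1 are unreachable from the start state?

2

No path from p6 leads to p1, p8; the other 6 states are all reachable.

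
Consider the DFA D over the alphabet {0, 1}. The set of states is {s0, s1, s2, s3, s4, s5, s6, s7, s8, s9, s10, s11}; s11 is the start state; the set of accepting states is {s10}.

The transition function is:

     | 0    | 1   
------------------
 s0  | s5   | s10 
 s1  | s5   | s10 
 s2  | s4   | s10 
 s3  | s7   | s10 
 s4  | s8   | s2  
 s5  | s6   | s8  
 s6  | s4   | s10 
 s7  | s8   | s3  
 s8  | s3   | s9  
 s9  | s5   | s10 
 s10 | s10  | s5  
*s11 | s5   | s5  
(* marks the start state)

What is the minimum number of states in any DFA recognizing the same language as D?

7

Reachable states from the start: {s2,s3,s4,s5,s6,s7,s8,s9,s10,s11}. Unreachable: {s0,s1} — drop them.
Initial partition by acceptance: {s10} | {s2,s3,s4,s5,s6,s7,s8,s9,s11}.
On input 1, block {s2,s3,s4,s5,s6,s7,s8,s9,s11} splits into {s4,s5,s7,s8,s11} and {s2,s3,s6,s9}.
Split {s4,s5,s7,s8,s11} by δ(·,0) → {s4,s7,s11} and {s5,s8}.
On input 1, block {s4,s7,s11} splits into {s4,s7} and {s11}.
Split {s2,s3,s6,s9} by δ(·,0) → {s2,s3,s6} and {s9}.
On input 1, block {s5,s8} splits into {s5} and {s8}.
The partition is now stable with 7 blocks: {s10} | {s4,s7} | {s2,s3,s6} | {s5} | {s11} | {s9} | {s8}.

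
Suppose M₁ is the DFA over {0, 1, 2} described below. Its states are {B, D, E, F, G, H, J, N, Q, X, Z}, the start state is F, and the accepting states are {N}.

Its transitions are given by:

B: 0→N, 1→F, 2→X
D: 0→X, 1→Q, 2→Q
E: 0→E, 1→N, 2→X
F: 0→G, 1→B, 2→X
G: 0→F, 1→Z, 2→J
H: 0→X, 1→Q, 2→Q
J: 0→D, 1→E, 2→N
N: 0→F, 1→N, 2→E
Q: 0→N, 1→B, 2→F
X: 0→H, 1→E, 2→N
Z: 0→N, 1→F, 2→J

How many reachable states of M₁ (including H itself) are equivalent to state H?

2

P0 = {N} | {B,D,E,F,G,H,J,Q,X,Z}.
Refine {B,D,E,F,G,H,J,Q,X,Z} on symbol 0: members go to different blocks, giving {D,E,F,G,H,J,X} and {B,Q,Z}.
Split {D,E,F,G,H,J,X} by δ(·,1) → {D,F,G,H} and {J,X} and {E}.
On input 0, block {D,F,G,H} splits into {F,G} and {D,H}.
Refine {B,Q,Z} on symbol 1: members go to different blocks, giving {B,Z} and {Q}.
Stable partition: {N} | {F,G} | {B,Z} | {J,X} | {E} | {D,H} | {Q} — 7 equivalence classes.
State H belongs to the block {D,H}, which has 2 states.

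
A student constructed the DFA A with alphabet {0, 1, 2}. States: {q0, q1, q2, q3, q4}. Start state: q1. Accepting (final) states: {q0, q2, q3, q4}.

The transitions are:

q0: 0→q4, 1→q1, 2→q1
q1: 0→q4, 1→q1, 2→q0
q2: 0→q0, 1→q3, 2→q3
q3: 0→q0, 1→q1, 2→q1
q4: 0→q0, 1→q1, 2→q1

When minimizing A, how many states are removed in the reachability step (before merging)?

Starting at q1 and following transitions, the reachable set is {q0, q1, q4}. That leaves q2, q3 unreachable — 2 in total.

2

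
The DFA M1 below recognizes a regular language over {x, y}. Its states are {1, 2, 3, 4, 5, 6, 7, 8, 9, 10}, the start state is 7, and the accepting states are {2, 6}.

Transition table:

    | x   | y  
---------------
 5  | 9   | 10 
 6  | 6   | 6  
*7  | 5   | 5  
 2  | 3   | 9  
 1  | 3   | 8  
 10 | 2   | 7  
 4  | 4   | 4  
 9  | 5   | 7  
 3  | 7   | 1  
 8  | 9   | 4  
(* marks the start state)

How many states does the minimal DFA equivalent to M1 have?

States {6} cannot be reached from the start state, so discard them.
P0 = {2} | {1,3,4,5,7,8,9,10}.
Split {1,3,4,5,7,8,9,10} by δ(·,x) → {1,3,4,5,7,8,9} and {10}.
Split {1,3,4,5,7,8,9} by δ(·,y) → {1,3,4,7,8,9} and {5}.
On input x, block {1,3,4,7,8,9} splits into {1,3,4,8} and {7,9}.
Split {1,3,4,8} by δ(·,x) → {1,4} and {3,8}.
Split {1,4} by δ(·,x) → {1} and {4}.
On input y, block {7,9} splits into {7} and {9}.
Split {3,8} by δ(·,x) → {3} and {8}.
Stable partition: {2} | {1} | {10} | {5} | {7} | {3} | {4} | {9} | {8} — 9 equivalence classes.

9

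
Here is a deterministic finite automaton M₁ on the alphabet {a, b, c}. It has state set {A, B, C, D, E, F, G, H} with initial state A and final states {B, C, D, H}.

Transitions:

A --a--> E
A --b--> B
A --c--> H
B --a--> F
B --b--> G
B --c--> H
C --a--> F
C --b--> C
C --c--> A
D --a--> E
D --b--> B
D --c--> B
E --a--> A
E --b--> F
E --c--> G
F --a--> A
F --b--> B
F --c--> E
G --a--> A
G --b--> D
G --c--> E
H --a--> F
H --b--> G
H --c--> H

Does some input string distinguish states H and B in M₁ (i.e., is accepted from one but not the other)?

No

Reachable states from the start: {A,B,D,E,F,G,H}. Unreachable: {C} — drop them.
Initial partition by acceptance: {B,D,H} | {A,E,F,G}.
Split {B,D,H} by δ(·,b) → {B,H} and {D}.
On input b, block {A,E,F,G} splits into {A,F} and {E} and {G}.
On input a, block {A,F} splits into {A} and {F}.
Stable partition: {B,H} | {A} | {D} | {E} | {G} | {F} — 6 equivalence classes.
H and B lie in the same block of the stable partition, so they are equivalent — no string distinguishes them.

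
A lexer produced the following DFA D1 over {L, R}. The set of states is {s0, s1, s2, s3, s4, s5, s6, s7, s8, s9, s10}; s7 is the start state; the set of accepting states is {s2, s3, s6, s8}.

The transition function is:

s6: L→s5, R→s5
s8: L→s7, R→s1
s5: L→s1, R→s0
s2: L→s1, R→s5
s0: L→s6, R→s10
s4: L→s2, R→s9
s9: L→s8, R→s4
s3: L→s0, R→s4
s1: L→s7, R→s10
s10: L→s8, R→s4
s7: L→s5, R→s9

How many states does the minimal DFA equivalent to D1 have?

First remove the unreachable states {s3}; 10 states remain.
P0 = {s2,s6,s8} | {s0,s1,s4,s5,s7,s9,s10}.
Refine {s0,s1,s4,s5,s7,s9,s10} on symbol L: members go to different blocks, giving {s0,s4,s9,s10} and {s1,s5,s7}.
The partition is now stable with 3 blocks: {s2,s6,s8} | {s0,s4,s9,s10} | {s1,s5,s7}.

3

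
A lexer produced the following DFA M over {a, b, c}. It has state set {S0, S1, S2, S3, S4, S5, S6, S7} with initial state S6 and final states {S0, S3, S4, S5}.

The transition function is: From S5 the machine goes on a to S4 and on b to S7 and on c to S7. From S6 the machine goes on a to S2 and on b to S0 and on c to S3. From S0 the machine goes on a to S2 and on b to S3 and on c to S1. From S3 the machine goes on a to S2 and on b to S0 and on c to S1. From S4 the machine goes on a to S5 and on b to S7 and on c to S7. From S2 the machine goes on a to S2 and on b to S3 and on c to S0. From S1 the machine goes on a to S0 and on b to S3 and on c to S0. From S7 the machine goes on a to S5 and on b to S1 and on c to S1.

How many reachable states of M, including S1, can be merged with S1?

Reachable states from the start: {S0,S1,S2,S3,S6}. Unreachable: {S4,S5,S7} — drop them.
Initial partition by acceptance: {S0,S3} | {S1,S2,S6}.
On input a, block {S1,S2,S6} splits into {S2,S6} and {S1}.
The partition is now stable with 3 blocks: {S0,S3} | {S2,S6} | {S1}.
State S1 belongs to the block {S1}, which has 1 states.

1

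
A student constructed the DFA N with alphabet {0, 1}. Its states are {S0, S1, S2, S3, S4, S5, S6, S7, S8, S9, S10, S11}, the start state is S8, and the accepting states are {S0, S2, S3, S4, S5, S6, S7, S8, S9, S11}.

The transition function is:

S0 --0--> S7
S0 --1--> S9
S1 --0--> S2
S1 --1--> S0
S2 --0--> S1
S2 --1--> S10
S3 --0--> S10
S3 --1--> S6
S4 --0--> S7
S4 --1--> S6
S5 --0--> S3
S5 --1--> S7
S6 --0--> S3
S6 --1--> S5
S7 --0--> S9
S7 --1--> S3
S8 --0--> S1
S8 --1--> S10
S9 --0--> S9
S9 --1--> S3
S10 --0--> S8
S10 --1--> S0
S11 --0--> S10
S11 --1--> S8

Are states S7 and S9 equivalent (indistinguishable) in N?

First remove the unreachable states {S4,S11}; 10 states remain.
P0 = {S0,S2,S3,S5,S6,S7,S8,S9} | {S1,S10}.
On input 0, block {S0,S2,S3,S5,S6,S7,S8,S9} splits into {S0,S5,S6,S7,S9} and {S2,S3,S8}.
On input 0, block {S0,S5,S6,S7,S9} splits into {S0,S7,S9} and {S5,S6}.
Split {S0,S7,S9} by δ(·,1) → {S7,S9} and {S0}.
On input 1, block {S2,S3,S8} splits into {S2,S8} and {S3}.
On input 1, block {S5,S6} splits into {S5} and {S6}.
No further refinement is possible. Final partition (7 blocks): {S7,S9} | {S1,S10} | {S2,S8} | {S5} | {S0} | {S3} | {S6}.
S7 and S9 lie in the same block of the stable partition, so they are equivalent — no string distinguishes them.

Yes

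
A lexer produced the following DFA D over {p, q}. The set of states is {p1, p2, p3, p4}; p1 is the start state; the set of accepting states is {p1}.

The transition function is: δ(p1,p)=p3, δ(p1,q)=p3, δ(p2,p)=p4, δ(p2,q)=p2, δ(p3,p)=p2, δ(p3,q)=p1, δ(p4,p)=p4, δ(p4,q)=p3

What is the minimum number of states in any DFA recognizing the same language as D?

Initial partition by acceptance: {p1} | {p2,p3,p4}.
Split {p2,p3,p4} by δ(·,q) → {p2,p4} and {p3}.
Refine {p2,p4} on symbol q: members go to different blocks, giving {p2} and {p4}.
No further refinement is possible. Final partition (4 blocks): {p1} | {p2} | {p3} | {p4}.

4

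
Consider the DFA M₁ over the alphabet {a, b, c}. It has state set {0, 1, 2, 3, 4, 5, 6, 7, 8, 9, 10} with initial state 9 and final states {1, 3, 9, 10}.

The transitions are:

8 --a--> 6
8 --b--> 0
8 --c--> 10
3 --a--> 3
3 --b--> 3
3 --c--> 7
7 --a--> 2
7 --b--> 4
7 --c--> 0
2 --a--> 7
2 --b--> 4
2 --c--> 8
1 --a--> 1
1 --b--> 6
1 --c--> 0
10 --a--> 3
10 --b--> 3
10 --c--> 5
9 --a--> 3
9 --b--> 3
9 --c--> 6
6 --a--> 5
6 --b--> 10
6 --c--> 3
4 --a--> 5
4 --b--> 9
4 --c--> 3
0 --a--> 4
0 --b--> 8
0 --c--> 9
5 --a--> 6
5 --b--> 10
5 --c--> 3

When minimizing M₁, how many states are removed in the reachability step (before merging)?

No path from 9 leads to 1; the other 10 states are all reachable.

1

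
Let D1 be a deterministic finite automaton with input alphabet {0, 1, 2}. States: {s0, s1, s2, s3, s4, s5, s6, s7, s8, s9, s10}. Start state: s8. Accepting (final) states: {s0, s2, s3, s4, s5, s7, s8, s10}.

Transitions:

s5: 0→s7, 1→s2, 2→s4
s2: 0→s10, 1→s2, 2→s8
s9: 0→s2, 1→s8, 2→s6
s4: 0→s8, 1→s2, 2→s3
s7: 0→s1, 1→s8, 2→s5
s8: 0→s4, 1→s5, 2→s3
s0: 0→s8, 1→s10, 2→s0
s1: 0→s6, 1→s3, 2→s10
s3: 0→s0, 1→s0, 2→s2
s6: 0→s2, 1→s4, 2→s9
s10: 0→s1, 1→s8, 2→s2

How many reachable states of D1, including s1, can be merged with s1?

1

All states are reachable from the start state.
Start with accepting vs non-accepting: {s0,s2,s3,s4,s5,s7,s8,s10} | {s1,s6,s9}.
On input 0, block {s0,s2,s3,s4,s5,s7,s8,s10} splits into {s0,s2,s3,s4,s5,s8} and {s7,s10}.
On input 0, block {s0,s2,s3,s4,s5,s8} splits into {s0,s3,s4,s8} and {s2,s5}.
Refine {s0,s3,s4,s8} on symbol 1: members go to different blocks, giving {s4,s8} and {s0} and {s3}.
Refine {s1,s6,s9} on symbol 0: members go to different blocks, giving {s6,s9} and {s1}.
Stable partition: {s4,s8} | {s6,s9} | {s7,s10} | {s2,s5} | {s0} | {s3} | {s1} — 7 equivalence classes.
The equivalence class containing s1 is {s1}, of size 1.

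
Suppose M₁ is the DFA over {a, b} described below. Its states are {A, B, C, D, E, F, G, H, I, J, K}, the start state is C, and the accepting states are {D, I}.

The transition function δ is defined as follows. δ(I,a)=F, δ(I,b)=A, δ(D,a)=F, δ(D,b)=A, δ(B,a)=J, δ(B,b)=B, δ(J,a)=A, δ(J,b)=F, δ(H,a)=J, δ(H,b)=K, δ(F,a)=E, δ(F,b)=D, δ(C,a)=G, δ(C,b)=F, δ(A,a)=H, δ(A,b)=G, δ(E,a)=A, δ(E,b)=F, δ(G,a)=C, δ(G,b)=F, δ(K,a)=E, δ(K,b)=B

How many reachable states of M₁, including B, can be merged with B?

First remove the unreachable states {I}; 10 states remain.
P0 = {D} | {A,B,C,E,F,G,H,J,K}.
On input b, block {A,B,C,E,F,G,H,J,K} splits into {A,B,C,E,G,H,J,K} and {F}.
Split {A,B,C,E,G,H,J,K} by δ(·,b) → {A,B,H,K} and {C,E,G,J}.
Split {A,B,H,K} by δ(·,a) → {B,H,K} and {A}.
Refine {C,E,G,J} on symbol a: members go to different blocks, giving {C,G} and {E,J}.
Stable partition: {D} | {B,H,K} | {F} | {C,G} | {A} | {E,J} — 6 equivalence classes.
The equivalence class containing B is {B,H,K}, of size 3.

3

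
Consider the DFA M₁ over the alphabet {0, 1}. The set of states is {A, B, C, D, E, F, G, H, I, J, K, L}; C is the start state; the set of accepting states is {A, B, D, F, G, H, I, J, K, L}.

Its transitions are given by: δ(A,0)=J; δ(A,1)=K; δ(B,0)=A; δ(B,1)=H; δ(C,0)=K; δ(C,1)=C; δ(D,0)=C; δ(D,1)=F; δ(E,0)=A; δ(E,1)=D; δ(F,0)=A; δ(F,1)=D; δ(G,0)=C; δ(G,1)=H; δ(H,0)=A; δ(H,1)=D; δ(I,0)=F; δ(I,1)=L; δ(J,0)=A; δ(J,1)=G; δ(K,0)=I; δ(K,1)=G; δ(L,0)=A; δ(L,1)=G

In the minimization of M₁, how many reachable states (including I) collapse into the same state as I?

2

States {B,E} cannot be reached from the start state, so discard them.
Initial partition by acceptance: {A,D,F,G,H,I,J,K,L} | {C}.
Refine {A,D,F,G,H,I,J,K,L} on symbol 0: members go to different blocks, giving {A,F,H,I,J,K,L} and {D,G}.
On input 1, block {A,F,H,I,J,K,L} splits into {F,H,J,K,L} and {A,I}.
Stable partition: {F,H,J,K,L} | {C} | {D,G} | {A,I} — 4 equivalence classes.
State I belongs to the block {A,I}, which has 2 states.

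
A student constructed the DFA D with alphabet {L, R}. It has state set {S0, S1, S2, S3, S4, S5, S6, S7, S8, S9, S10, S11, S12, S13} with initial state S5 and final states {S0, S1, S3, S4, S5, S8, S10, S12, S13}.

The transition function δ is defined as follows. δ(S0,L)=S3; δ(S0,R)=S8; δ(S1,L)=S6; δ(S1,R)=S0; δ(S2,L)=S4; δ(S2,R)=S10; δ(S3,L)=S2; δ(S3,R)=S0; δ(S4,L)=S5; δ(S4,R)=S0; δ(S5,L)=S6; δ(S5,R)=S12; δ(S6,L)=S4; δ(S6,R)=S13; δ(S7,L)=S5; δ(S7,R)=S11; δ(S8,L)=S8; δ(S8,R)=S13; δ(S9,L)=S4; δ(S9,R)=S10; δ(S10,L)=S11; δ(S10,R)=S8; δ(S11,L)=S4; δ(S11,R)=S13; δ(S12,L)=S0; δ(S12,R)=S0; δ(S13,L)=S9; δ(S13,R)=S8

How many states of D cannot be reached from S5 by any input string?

2

No path from S5 leads to S1, S7; the other 12 states are all reachable.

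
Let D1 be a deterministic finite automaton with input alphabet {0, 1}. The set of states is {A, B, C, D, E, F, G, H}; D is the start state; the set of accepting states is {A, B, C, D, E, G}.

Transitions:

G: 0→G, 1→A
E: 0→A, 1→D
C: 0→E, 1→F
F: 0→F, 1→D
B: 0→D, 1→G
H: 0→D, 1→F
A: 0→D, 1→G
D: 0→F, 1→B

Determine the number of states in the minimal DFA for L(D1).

4

Reachable states from the start: {A,B,D,F,G}. Unreachable: {C,E,H} — drop them.
Start with accepting vs non-accepting: {A,B,D,G} | {F}.
Split {A,B,D,G} by δ(·,0) → {A,B,G} and {D}.
On input 0, block {A,B,G} splits into {A,B} and {G}.
The partition is now stable with 4 blocks: {A,B} | {F} | {D} | {G}.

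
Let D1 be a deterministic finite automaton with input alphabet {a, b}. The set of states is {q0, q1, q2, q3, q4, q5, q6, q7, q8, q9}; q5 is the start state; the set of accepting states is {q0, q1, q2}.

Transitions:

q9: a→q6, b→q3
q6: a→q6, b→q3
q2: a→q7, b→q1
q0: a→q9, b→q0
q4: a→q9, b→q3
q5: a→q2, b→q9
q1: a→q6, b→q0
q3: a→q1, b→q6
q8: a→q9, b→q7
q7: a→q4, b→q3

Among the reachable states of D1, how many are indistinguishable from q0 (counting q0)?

3

First remove the unreachable states {q8}; 9 states remain.
P0 = {q0,q1,q2} | {q3,q4,q5,q6,q7,q9}.
On input a, block {q3,q4,q5,q6,q7,q9} splits into {q4,q6,q7,q9} and {q3,q5}.
Stable partition: {q0,q1,q2} | {q4,q6,q7,q9} | {q3,q5} — 3 equivalence classes.
State q0 belongs to the block {q0,q1,q2}, which has 3 states.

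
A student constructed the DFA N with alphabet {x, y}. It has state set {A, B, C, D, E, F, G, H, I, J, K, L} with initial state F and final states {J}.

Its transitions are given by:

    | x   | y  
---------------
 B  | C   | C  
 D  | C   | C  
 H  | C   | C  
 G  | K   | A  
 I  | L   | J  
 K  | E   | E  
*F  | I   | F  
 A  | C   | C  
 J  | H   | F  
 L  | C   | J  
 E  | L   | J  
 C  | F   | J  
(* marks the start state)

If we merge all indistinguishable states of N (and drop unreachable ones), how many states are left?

First remove the unreachable states {A,B,D,E,G,K}; 6 states remain.
P0 = {J} | {C,F,H,I,L}.
On input y, block {C,F,H,I,L} splits into {C,I,L} and {F,H}.
On input x, block {C,I,L} splits into {I,L} and {C}.
On input x, block {I,L} splits into {I} and {L}.
On input x, block {F,H} splits into {F} and {H}.
The partition is now stable with 6 blocks: {J} | {I} | {F} | {C} | {L} | {H}.

6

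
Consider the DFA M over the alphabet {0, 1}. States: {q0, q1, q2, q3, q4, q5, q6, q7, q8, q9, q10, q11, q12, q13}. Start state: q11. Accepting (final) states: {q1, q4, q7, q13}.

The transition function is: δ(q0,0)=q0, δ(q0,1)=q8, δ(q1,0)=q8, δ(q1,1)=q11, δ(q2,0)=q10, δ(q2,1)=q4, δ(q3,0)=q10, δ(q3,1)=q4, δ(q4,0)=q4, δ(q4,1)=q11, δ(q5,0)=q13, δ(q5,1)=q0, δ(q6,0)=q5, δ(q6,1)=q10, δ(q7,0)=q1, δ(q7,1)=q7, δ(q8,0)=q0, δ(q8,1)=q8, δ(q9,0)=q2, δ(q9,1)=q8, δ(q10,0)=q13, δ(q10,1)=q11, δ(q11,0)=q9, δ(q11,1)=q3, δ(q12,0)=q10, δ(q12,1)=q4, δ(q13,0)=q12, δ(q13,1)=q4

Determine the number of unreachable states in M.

4

Starting at q11 and following transitions, the reachable set is {q0, q2, q3, q4, q8, q9, q10, q11, q12, q13}. That leaves q1, q5, q6, q7 unreachable — 4 in total.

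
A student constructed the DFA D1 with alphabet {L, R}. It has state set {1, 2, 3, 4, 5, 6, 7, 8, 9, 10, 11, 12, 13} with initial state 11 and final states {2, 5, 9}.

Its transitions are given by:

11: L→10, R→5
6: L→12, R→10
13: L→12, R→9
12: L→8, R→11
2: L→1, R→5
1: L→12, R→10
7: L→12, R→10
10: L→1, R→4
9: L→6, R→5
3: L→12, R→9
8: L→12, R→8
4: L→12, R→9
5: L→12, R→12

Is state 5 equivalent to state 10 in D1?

No

First remove the unreachable states {2,3,7,13}; 9 states remain.
P0 = {5,9} | {1,4,6,8,10,11,12}.
Split {5,9} by δ(·,R) → {5} and {9}.
On input R, block {1,4,6,8,10,11,12} splits into {1,6,8,10,12} and {4} and {11}.
On input R, block {1,6,8,10,12} splits into {1,6,8} and {10} and {12}.
On input R, block {1,6,8} splits into {1,6} and {8}.
No further refinement is possible. Final partition (8 blocks): {5} | {1,6} | {9} | {4} | {11} | {10} | {12} | {8}.
5 and 10 end up in different blocks, so they are distinguishable. For instance, the string 'ε' is accepted from only 5.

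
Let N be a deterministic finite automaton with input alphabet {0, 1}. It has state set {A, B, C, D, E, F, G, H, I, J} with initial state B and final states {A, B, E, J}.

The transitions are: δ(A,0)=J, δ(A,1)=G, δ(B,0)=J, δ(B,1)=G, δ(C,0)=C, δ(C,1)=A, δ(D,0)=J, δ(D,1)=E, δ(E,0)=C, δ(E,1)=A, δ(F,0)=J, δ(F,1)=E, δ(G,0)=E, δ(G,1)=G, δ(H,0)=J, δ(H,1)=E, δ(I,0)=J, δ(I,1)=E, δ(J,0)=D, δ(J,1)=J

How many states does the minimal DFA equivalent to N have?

First remove the unreachable states {F,H,I}; 7 states remain.
Start with accepting vs non-accepting: {A,B,E,J} | {C,D,G}.
On input 0, block {A,B,E,J} splits into {A,B} and {E,J}.
On input 0, block {C,D,G} splits into {D,G} and {C}.
Split {D,G} by δ(·,1) → {D} and {G}.
Split {E,J} by δ(·,0) → {E} and {J}.
No further refinement is possible. Final partition (6 blocks): {A,B} | {D} | {E} | {C} | {G} | {J}.

6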